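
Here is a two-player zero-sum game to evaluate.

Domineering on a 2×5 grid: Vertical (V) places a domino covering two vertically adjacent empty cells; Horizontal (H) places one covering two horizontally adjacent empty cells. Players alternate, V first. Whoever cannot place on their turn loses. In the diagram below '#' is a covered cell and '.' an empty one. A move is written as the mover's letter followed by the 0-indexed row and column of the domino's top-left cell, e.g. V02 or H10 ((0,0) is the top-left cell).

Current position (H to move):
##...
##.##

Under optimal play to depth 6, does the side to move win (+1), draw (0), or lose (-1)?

ply 1, H at ##.../##.## | H02=+1→####./##.##*; H03=-1→##.##/##.##
ply 2: ####./##.## is terminal -1 (V); from ##.../##.## depth 6

value(##.../##.##, H) = +1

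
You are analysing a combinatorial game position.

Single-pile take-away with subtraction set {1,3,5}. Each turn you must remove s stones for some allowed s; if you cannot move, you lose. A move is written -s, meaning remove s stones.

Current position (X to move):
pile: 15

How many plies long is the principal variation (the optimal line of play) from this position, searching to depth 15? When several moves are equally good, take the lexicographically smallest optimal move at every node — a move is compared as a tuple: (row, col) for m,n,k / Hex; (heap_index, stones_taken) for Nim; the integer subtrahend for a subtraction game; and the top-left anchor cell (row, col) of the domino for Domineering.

[15] X move#1: -1:+1/14*, -3:+1/12, -5:+1/10
[14] O move#2: -1:-1/13*, -3:-1/11, -5:-1/9
[13] X move#3: -1:+1/12*, -3:+1/10, -5:+1/8
[12] O move#4: -1:-1/11*, -3:-1/9, -5:-1/7
[11] X move#5: -1:+1/10*, -3:+1/8, -5:+1/6
[10] O move#6: -1:-1/9*, -3:-1/7, -5:-1/5
[9] X move#7: -1:+1/8*, -3:+1/6, -5:+1/4
[8] O move#8: -1:-1/7*, -3:-1/5, -5:-1/3
[7] X move#9: -1:+1/6*, -3:+1/4, -5:+1/2
[6] O move#10: -1:-1/5*, -3:-1/3, -5:-1/1
[5] X move#11: -1:+1/4*, -3:+1/2, -5:+1/0
[4] O move#12: -1:-1/3*, -3:-1/1
[3] X move#13: -1:+1/2*, -3:+1/0
[2] O move#14: -1:-1/1*
[1] X move#15: -1:+1/0*
[0] end (terminal -1, O#16); searched 15 to 15

PV length from [15]: 15 plies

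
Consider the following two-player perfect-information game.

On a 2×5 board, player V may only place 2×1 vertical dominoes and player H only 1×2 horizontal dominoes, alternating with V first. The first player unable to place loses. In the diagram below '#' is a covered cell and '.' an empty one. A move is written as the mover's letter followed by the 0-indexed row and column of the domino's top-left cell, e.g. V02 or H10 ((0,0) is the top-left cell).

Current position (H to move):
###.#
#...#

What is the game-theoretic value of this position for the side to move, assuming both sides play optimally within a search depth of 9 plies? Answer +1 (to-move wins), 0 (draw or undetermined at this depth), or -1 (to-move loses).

ply 1, H at ###.#/#...# | H11=-1→###.#/###.#; H12=+1→###.#/#.###*
ply 2: ###.#/#.### is terminal -1 (V); from ###.#/#...# depth 9

value(###.#/#...#, H) = +1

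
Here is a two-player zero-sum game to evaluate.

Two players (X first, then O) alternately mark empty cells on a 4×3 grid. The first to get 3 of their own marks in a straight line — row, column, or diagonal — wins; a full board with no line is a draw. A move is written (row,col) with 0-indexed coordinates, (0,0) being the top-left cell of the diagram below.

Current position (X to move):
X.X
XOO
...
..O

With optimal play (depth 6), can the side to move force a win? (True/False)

ply 1, X at X.X/XOO/.../..O | (0,1)=+1→XXX/XOO/.../..O*; (2,0)=+1→X.X/XOO/X../..O; (2,1)=-1→X.X/XOO/.X./..O; (2,2)=+1→X.X/XOO/..X/..O; (3,0)=-1→X.X/XOO/.../X.O; (3,1)=-1→X.X/XOO/.../.XO
ply 2: XXX/XOO/.../..O is terminal -1 (O); from X.X/XOO/.../..O depth 6

X winning at [X.X/XOO/.../..O]: True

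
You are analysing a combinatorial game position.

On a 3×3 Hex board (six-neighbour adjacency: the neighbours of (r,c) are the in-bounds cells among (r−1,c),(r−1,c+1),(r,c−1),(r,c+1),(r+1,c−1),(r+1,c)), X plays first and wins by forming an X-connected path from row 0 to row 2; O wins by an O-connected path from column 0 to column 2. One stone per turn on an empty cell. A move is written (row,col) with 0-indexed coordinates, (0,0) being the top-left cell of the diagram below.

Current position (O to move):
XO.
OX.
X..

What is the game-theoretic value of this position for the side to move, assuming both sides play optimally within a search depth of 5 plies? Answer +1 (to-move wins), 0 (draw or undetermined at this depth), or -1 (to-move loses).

ply 1, O at XO./OX./X.. | (0,2)=+1→XOO/OX./X..*; (1,2)=-1→XO./OXO/X..; (2,1)=-1→XO./OX./XO.; (2,2)=-1→XO./OX./X.O
ply 2: XOO/OX./X.. is terminal -1 (X); from XO./OX./X.. depth 5

value(XO./OX./X.., O) = +1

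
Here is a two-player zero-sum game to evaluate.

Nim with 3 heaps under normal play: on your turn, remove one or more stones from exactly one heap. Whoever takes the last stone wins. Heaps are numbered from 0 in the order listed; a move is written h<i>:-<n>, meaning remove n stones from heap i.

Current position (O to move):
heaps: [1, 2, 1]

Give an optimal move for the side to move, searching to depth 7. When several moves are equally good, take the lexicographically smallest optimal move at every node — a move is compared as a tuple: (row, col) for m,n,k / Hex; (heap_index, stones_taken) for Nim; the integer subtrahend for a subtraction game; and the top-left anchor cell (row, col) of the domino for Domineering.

[(1,2,1)] O move#1: h0:-1:-1/(0,2,1), h1:-1:-1/(1,1,1), h1:-2:+1/(1,0,1)*, h2:-1:-1/(1,2,0)
[(1,0,1)] X move#2: h0:-1:-1/(0,0,1)*, h2:-1:-1/(1,0,0)
[(0,0,1)] O move#3: h2:-1:+1/(0,0,0)*
[(0,0,0)] end (terminal -1, X#4); searched (1,2,1) to 7

O's best at [(1,2,1)]: h1:-2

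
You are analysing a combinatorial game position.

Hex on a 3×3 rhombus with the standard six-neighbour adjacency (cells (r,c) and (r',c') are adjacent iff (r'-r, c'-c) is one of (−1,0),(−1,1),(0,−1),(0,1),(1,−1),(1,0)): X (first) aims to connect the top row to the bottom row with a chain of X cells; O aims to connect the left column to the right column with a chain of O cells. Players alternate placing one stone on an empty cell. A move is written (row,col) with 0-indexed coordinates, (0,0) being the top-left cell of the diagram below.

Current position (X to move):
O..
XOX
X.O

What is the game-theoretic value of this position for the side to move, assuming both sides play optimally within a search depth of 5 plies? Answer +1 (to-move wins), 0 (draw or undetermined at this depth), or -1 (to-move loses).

value(O../XOX/X.O, X) = +1

ply 1, X at O../XOX/X.O | (0,1)=+1→OX./XOX/X.O*; (0,2)=+1→O.X/XOX/X.O; (2,1)=+1→O../XOX/XXO
ply 2: OX./XOX/X.O is terminal -1 (O); from O../XOX/X.O depth 5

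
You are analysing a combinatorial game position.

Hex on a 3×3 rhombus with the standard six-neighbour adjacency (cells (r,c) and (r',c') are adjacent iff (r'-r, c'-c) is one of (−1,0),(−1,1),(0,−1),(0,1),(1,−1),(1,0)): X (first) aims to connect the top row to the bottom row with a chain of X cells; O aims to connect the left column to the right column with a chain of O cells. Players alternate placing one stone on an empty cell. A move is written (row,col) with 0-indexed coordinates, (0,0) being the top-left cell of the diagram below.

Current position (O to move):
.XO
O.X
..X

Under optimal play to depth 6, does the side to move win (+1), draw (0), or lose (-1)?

[.XO/O.X/..X] O move#1: (0,0):-1/OXO/O.X/..X, (1,1):+1/.XO/OOX/..X*, (2,0):-1/.XO/O.X/O.X, (2,1):-1/.XO/O.X/.OX
[.XO/OOX/..X] end (terminal -1, X#2); searched .XO/O.X/..X to 6

value(.XO/O.X/..X, O) = +1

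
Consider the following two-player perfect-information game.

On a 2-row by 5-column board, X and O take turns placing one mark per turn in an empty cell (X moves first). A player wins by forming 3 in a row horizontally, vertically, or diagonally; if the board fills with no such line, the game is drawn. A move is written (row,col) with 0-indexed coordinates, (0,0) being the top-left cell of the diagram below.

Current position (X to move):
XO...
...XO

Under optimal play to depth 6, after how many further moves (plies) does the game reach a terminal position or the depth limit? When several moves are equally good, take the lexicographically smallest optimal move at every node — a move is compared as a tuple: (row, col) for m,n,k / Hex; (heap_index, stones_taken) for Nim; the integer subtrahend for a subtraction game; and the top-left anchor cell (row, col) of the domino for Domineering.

PV length from [XO.../...XO]: 6 plies

p1 X@[XO.../...XO]: (0,2)[XOX../...XO]+0* (0,3)[XO.X./...XO]+0 (0,4)[XO..X/...XO]+0 (1,0)[XO.../X..XO]+0 (1,1)[XO.../.X.XO]+0 (1,2)[XO.../..XXO]+0
p2 O@[XOX../...XO]: (0,3)[XOXO./...XO]+0* (0,4)[XOX.O/...XO]+0 (1,0)[XOX../O..XO]+0 (1,1)[XOX../.O.XO]+0 (1,2)[XOX../..OXO]+0
p3 X@[XOXO./...XO]: (0,4)[XOXOX/...XO]+0* (1,0)[XOXO./X..XO]+0 (1,1)[XOXO./.X.XO]+0 (1,2)[XOXO./..XXO]+0
p4 O@[XOXOX/...XO]: (1,0)[XOXOX/O..XO]+0* (1,1)[XOXOX/.O.XO]+0 (1,2)[XOXOX/..OXO]+0
p5 X@[XOXOX/O..XO]: (1,1)[XOXOX/OX.XO]+0* (1,2)[XOXOX/O.XXO]+0
p6 O@[XOXOX/OX.XO]: (1,2)[XOXOX/OXOXO]+0*
p7 X@[XOXOX/OXOXO] terminal +0; root [XO.../...XO] d6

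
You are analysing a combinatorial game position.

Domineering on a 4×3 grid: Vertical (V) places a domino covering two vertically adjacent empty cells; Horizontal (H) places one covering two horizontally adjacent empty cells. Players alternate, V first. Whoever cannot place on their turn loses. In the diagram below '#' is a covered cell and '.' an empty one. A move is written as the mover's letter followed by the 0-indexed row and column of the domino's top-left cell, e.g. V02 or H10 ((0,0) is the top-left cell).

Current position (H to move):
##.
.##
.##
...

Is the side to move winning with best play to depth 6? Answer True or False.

p1 H@[##./.##/.##/...]: H30[##./.##/.##/##.]-1* H31[##./.##/.##/.##]-1
p2 V@[##./.##/.##/##.]: V10[##./###/###/##.]+1*
p3 H@[##./###/###/##.] terminal -1; root [##./.##/.##/...] d6

H winning at [##./.##/.##/...]: False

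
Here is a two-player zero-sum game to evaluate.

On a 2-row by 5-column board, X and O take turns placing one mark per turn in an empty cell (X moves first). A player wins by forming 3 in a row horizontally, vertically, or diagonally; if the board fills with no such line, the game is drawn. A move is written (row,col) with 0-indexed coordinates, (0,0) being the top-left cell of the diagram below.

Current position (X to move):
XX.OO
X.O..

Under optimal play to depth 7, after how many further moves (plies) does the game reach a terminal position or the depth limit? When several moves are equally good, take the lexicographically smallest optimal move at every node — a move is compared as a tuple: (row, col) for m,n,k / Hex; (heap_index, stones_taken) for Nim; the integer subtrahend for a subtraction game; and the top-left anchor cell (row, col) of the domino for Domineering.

ply 1, X at XX.OO/X.O.. | (0,2)=+1→XXXOO/X.O..*; (1,1)=-1→XX.OO/XXO..; (1,3)=-1→XX.OO/X.OX.; (1,4)=-1→XX.OO/X.O.X
ply 2: XXXOO/X.O.. is terminal -1 (O); from XX.OO/X.O.. depth 7

PV length from [XX.OO/X.O..]: 1 ply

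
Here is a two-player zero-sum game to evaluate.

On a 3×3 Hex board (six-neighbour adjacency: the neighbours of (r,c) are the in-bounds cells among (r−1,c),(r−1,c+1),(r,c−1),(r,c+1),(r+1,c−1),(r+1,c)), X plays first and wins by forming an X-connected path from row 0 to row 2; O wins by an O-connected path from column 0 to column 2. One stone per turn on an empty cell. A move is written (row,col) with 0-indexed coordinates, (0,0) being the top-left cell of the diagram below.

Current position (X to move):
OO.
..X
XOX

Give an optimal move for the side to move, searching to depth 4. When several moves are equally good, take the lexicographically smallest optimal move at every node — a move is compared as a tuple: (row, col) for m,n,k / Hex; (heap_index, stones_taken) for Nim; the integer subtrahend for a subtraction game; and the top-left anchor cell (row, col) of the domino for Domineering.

X's best at [OO./..X/XOX]: (0,2)

[OO./..X/XOX] X move#1: (0,2):+1/OOX/..X/XOX*, (1,0):-1/OO./X.X/XOX, (1,1):-1/OO./.XX/XOX
[OOX/..X/XOX] end (terminal -1, O#2); searched OO./..X/XOX to 4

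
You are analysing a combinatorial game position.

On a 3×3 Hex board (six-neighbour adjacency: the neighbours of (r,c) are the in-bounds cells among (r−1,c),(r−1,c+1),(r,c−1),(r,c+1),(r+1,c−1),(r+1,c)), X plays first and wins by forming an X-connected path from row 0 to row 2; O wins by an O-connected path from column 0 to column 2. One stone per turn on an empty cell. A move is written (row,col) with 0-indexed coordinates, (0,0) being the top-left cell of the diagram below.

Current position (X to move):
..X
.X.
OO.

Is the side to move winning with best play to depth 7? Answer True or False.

X winning at [..X/.X./OO.]: False

p1 X@[..X/.X./OO.]: (0,0)[X.X/.X./OO.]-1* (0,1)[.XX/.X./OO.]-1 (1,0)[..X/XX./OO.]-1 (1,2)[..X/.XX/OO.]-1 (2,2)[..X/.X./OOX]-1
p2 O@[X.X/.X./OO.]: (0,1)[XOX/.X./OO.]+1* (1,0)[X.X/OX./OO.]+1 (1,2)[X.X/.XO/OO.]+1 (2,2)[X.X/.X./OOO]+1
p3 X@[XOX/.X./OO.]: (1,0)[XOX/XX./OO.]-1* (1,2)[XOX/.XX/OO.]-1 (2,2)[XOX/.X./OOX]-1
p4 O@[XOX/XX./OO.]: (1,2)[XOX/XXO/OO.]+1* (2,2)[XOX/XX./OOO]+1
p5 X@[XOX/XXO/OO.] terminal -1; root [..X/.X./OO.] d7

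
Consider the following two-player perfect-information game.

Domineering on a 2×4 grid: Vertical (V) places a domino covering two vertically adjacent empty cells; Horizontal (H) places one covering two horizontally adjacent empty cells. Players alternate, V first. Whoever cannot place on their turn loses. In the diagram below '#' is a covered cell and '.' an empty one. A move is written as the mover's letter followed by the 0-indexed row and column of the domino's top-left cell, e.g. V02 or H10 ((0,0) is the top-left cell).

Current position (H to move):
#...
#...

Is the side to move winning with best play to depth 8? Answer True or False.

H winning at [#.../#...]: True

p1 H@[#.../#...]: H01[###./#...]+1* H02[#.##/#...]+1 H11[#.../###.]+1 H12[#.../#.##]+1
p2 V@[###./#...]: V03[####/#..#]-1*
p3 H@[####/#..#]: H11[####/####]+1*
p4 V@[####/####] terminal -1; root [#.../#...] d8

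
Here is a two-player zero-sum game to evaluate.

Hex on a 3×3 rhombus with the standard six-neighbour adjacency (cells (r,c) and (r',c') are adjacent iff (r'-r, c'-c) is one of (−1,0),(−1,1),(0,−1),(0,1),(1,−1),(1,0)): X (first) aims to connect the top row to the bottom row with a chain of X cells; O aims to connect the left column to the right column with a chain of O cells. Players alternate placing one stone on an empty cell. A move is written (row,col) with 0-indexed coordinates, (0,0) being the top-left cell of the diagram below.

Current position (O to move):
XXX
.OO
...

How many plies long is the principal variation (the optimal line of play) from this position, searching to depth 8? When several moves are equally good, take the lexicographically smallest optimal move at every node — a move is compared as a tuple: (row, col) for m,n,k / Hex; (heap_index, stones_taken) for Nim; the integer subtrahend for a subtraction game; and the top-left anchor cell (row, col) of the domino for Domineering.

PV length from [XXX/.OO/...]: 1 ply

ply 1, O at XXX/.OO/... | (1,0)=+1→XXX/OOO/...*; (2,0)=+1→XXX/.OO/O..; (2,1)=+1→XXX/.OO/.O.; (2,2)=+1→XXX/.OO/..O
ply 2: XXX/OOO/... is terminal -1 (X); from XXX/.OO/... depth 8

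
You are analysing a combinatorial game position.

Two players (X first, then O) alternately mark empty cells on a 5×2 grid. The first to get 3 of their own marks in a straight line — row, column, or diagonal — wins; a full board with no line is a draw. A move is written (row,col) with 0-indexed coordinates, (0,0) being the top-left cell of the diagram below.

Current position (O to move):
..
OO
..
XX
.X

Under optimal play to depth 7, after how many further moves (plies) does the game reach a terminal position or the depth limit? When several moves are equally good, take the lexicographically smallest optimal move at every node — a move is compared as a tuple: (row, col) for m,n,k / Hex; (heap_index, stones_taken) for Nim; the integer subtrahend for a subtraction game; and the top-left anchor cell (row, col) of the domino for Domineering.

PV length from [../OO/../XX/.X]: 5 plies

[../OO/../XX/.X] O move#1: (0,0):-1/O./OO/../XX/.X, (0,1):-1/.O/OO/../XX/.X, (2,0):-1/../OO/O./XX/.X, (2,1):+0/../OO/.O/XX/.X*, (4,0):-1/../OO/../XX/OX
[../OO/.O/XX/.X] X move#2: (0,0):-1/X./OO/.O/XX/.X, (0,1):+0/.X/OO/.O/XX/.X*, (2,0):-1/../OO/XO/XX/.X, (4,0):-1/../OO/.O/XX/XX
[.X/OO/.O/XX/.X] O move#3: (0,0):+0/OX/OO/.O/XX/.X*, (2,0):+0/.X/OO/OO/XX/.X, (4,0):+0/.X/OO/.O/XX/OX
[OX/OO/.O/XX/.X] X move#4: (2,0):+0/OX/OO/XO/XX/.X*, (4,0):-1/OX/OO/.O/XX/XX
[OX/OO/XO/XX/.X] O move#5: (4,0):+0/OX/OO/XO/XX/OX*
[OX/OO/XO/XX/OX] end (terminal +0, X#6); searched ../OO/../XX/.X to 7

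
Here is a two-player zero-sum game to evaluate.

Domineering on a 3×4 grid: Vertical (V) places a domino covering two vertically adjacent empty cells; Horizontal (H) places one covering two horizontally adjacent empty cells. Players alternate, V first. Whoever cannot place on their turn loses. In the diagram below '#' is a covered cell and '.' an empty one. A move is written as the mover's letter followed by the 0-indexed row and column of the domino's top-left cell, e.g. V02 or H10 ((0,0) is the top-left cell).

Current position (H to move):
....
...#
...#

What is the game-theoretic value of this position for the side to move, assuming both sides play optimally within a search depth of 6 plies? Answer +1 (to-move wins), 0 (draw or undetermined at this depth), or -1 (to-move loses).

p1 H@[..../...#/...#]: H00[##../...#/...#]-1 H01[.##./...#/...#]-1 H02[..##/...#/...#]-1 H10[..../##.#/...#]+1* H11[..../.###/...#]+1 H20[..../...#/##.#]-1 H21[..../...#/.###]-1
p2 V@[..../##.#/...#]: V02[..#./####/...#]-1* V12[..../####/..##]-1
p3 H@[..#./####/...#]: H00[###./####/...#]+1* H20[..#./####/##.#]+1 H21[..#./####/.###]+1
p4 V@[###./####/...#] terminal -1; root [..../...#/...#] d6

value(..../...#/...#, H) = +1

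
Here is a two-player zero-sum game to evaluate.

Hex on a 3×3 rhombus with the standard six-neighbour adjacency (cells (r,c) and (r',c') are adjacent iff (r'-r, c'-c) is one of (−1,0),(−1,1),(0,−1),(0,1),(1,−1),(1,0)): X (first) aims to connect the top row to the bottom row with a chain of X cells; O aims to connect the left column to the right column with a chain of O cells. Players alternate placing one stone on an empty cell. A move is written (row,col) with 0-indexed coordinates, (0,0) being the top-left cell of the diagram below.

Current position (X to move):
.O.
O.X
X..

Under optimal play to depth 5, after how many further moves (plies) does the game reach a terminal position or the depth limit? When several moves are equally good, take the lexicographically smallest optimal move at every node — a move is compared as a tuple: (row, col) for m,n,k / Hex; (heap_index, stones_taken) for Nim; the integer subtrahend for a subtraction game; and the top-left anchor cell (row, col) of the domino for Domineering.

p1 X@[.O./O.X/X..]: (0,0)[XO./O.X/X..]-1 (0,2)[.OX/O.X/X..]+1* (1,1)[.O./OXX/X..]-1 (2,1)[.O./O.X/XX.]-1 (2,2)[.O./O.X/X.X]-1
p2 O@[.OX/O.X/X..]: (0,0)[OOX/O.X/X..]-1* (1,1)[.OX/OOX/X..]-1 (2,1)[.OX/O.X/XO.]-1 (2,2)[.OX/O.X/X.O]-1
p3 X@[OOX/O.X/X..]: (1,1)[OOX/OXX/X..]+1* (2,1)[OOX/O.X/XX.]+1 (2,2)[OOX/O.X/X.X]+1
p4 O@[OOX/OXX/X..] terminal -1; root [.O./O.X/X..] d5

PV length from [.O./O.X/X..]: 3 plies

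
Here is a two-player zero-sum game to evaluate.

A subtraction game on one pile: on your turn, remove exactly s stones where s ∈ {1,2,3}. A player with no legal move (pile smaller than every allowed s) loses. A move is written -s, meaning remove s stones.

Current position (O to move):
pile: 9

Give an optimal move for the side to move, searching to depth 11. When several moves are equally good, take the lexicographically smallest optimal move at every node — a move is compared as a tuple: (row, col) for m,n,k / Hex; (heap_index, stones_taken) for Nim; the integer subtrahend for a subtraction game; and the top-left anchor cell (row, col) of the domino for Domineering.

p1 O@[9]: -1[8]+1* -2[7]-1 -3[6]-1
p2 X@[8]: -1[7]-1* -2[6]-1 -3[5]-1
p3 O@[7]: -1[6]-1 -2[5]-1 -3[4]+1*
p4 X@[4]: -1[3]-1* -2[2]-1 -3[1]-1
p5 O@[3]: -1[2]-1 -2[1]-1 -3[0]+1*
p6 X@[0] terminal -1; root [9] d11

O's best at [9]: -1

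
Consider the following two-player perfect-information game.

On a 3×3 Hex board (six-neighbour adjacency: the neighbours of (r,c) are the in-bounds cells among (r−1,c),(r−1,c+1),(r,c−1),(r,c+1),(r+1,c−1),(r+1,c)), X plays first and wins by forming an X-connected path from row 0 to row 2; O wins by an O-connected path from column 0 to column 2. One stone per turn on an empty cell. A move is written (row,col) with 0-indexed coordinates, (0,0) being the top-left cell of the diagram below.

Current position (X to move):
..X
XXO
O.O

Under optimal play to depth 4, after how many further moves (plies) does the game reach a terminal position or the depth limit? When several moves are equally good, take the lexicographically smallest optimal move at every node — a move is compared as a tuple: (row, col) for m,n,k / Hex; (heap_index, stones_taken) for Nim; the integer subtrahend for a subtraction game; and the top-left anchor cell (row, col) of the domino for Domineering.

PV length from [..X/XXO/O.O]: 1 ply

p1 X@[..X/XXO/O.O]: (0,0)[X.X/XXO/O.O]-1 (0,1)[.XX/XXO/O.O]-1 (2,1)[..X/XXO/OXO]+1*
p2 O@[..X/XXO/OXO] terminal -1; root [..X/XXO/O.O] d4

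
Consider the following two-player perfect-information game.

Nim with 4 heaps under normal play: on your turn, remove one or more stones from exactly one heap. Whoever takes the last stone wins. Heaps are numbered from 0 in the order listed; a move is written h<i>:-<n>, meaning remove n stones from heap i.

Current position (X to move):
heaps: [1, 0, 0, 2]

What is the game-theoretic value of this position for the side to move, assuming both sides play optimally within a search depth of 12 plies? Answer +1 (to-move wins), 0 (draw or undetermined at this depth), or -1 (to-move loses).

[(1,0,0,2)] X move#1: h0:-1:-1/(0,0,0,2), h3:-1:+1/(1,0,0,1)*, h3:-2:-1/(1,0,0,0)
[(1,0,0,1)] O move#2: h0:-1:-1/(0,0,0,1)*, h3:-1:-1/(1,0,0,0)
[(0,0,0,1)] X move#3: h3:-1:+1/(0,0,0,0)*
[(0,0,0,0)] end (terminal -1, O#4); searched (1,0,0,2) to 12

value((1,0,0,2), X) = +1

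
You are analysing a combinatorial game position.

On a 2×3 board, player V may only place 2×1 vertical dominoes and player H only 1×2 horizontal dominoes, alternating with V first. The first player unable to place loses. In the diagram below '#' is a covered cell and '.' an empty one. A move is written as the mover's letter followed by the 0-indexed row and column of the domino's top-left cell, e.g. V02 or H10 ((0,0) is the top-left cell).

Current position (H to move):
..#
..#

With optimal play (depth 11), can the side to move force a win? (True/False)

[..#/..#] H move#1: H00:+1/###/..#*, H10:+1/..#/###
[###/..#] end (terminal -1, V#2); searched ..#/..# to 11

H winning at [..#/..#]: True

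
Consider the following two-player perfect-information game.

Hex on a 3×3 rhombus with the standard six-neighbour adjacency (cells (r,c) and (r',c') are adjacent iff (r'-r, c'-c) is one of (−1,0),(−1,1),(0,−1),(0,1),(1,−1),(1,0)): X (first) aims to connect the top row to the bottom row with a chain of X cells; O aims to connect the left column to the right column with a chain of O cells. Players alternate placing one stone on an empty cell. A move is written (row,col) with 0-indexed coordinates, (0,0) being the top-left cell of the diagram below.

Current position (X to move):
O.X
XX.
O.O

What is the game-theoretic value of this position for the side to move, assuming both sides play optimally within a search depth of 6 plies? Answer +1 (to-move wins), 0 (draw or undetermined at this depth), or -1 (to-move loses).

value(O.X/XX./O.O, X) = +1

ply 1, X at O.X/XX./O.O | (0,1)=-1→OXX/XX./O.O; (1,2)=-1→O.X/XXX/O.O; (2,1)=+1→O.X/XX./OXO*
ply 2: O.X/XX./OXO is terminal -1 (O); from O.X/XX./O.O depth 6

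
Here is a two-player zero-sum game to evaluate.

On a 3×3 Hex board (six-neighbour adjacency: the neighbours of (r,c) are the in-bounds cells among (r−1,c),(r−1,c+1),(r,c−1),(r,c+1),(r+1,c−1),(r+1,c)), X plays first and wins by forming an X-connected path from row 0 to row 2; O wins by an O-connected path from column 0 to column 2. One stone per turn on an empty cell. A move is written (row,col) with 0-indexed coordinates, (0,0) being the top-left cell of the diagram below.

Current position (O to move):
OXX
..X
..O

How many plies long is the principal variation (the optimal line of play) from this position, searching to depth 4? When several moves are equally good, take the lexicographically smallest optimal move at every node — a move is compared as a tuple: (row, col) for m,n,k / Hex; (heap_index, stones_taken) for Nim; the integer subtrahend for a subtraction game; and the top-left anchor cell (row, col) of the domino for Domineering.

[OXX/..X/..O] O move#1: (1,0):-1/OXX/O.X/..O*, (1,1):-1/OXX/.OX/..O, (2,0):-1/OXX/..X/O.O, (2,1):-1/OXX/..X/.OO
[OXX/O.X/..O] X move#2: (1,1):+1/OXX/OXX/..O*, (2,0):+1/OXX/O.X/X.O, (2,1):+1/OXX/O.X/.XO
[OXX/OXX/..O] O move#3: (2,0):-1/OXX/OXX/O.O*, (2,1):-1/OXX/OXX/.OO
[OXX/OXX/O.O] X move#4: (2,1):+1/OXX/OXX/OXO*
[OXX/OXX/OXO] end (terminal -1, O#5); searched OXX/..X/..O to 4

PV length from [OXX/..X/..O]: 4 plies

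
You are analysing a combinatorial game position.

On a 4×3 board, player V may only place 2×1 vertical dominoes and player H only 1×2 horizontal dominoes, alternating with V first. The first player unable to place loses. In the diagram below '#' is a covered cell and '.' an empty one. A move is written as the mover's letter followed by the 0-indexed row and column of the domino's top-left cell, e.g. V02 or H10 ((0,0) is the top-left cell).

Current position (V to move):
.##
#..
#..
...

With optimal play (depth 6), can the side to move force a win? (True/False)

ply 1, V at .##/#../#../... | V11=+1→.##/##./##./...*; V12=+1→.##/#.#/#.#/...; V21=+1→.##/#../##./.#.; V22=+1→.##/#../#.#/..#
ply 2, H at .##/##./##./... | H30=-1→.##/##./##./##.*; H31=-1→.##/##./##./.##
ply 3, V at .##/##./##./##. | V12=+1→.##/###/###/##.*; V22=+1→.##/##./###/###
ply 4: .##/###/###/##. is terminal -1 (H); from .##/#../#../... depth 6

V winning at [.##/#../#../...]: True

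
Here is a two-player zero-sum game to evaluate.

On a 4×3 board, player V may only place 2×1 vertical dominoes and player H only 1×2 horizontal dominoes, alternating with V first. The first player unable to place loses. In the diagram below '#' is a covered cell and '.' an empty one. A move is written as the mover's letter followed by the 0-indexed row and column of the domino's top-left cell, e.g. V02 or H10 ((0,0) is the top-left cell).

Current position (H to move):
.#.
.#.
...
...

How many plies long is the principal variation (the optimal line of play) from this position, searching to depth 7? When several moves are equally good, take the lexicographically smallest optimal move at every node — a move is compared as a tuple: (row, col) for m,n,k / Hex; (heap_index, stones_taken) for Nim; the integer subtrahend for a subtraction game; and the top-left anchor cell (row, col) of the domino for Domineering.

PV length from [.#./.#./.../...]: 4 plies

p1 H@[.#./.#./.../...]: H20[.#./.#./##./...]-1* H21[.#./.#./.##/...]-1 H30[.#./.#./.../##.]-1 H31[.#./.#./.../.##]-1
p2 V@[.#./.#./##./...]: V00[##./##./##./...]+1* V02[.##/.##/##./...]+1 V12[.#./.##/###/...]+1 V22[.#./.#./###/..#]+1
p3 H@[##./##./##./...]: H30[##./##./##./##.]-1* H31[##./##./##./.##]-1
p4 V@[##./##./##./##.]: V02[###/###/##./##.]+1* V12[##./###/###/##.]+1 V22[##./##./###/###]+1
p5 H@[###/###/##./##.] terminal -1; root [.#./.#./.../...] d7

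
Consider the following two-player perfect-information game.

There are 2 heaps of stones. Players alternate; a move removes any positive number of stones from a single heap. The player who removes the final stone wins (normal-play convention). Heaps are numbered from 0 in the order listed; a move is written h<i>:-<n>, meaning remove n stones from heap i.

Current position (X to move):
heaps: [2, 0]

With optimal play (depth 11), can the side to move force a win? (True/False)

[(2,0)] X move#1: h0:-1:-1/(1,0), h0:-2:+1/(0,0)*
[(0,0)] end (terminal -1, O#2); searched (2,0) to 11

X winning at [(2,0)]: True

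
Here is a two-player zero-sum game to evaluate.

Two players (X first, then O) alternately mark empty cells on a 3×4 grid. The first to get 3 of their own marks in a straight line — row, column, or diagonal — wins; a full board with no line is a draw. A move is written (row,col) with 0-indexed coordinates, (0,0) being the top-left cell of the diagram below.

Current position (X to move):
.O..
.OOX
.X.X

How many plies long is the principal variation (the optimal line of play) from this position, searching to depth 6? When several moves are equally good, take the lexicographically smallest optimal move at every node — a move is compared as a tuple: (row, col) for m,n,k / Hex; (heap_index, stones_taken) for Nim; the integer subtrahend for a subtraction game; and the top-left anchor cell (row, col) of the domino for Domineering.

PV length from [.O../.OOX/.X.X]: 1 ply

ply 1, X at .O../.OOX/.X.X | (0,0)=-1→XO../.OOX/.X.X; (0,2)=-1→.OX./.OOX/.X.X; (0,3)=+1→.O.X/.OOX/.X.X*; (1,0)=+1→.O../XOOX/.X.X; (2,0)=-1→.O../.OOX/XX.X; (2,2)=+1→.O../.OOX/.XXX
ply 2: .O.X/.OOX/.X.X is terminal -1 (O); from .O../.OOX/.X.X depth 6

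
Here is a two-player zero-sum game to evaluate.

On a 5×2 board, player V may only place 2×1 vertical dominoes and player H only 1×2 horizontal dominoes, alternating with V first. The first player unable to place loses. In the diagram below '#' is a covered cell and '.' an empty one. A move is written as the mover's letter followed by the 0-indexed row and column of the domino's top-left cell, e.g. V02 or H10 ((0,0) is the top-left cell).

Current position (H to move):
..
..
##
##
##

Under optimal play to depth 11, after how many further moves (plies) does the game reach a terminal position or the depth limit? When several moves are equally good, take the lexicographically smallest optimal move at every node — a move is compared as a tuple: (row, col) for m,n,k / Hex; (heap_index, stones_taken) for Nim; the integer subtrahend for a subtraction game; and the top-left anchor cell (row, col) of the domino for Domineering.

PV length from [../../##/##/##]: 1 ply

ply 1, H at ../../##/##/## | H00=+1→##/../##/##/##*; H10=+1→../##/##/##/##
ply 2: ##/../##/##/## is terminal -1 (V); from ../../##/##/## depth 11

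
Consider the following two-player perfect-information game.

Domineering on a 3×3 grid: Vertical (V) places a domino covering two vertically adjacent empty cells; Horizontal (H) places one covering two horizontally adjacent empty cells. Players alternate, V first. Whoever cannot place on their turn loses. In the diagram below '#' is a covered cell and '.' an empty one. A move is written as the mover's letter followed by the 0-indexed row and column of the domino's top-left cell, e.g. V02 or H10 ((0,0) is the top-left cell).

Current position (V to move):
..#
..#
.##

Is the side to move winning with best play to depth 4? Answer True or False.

V winning at [..#/..#/.##]: True

p1 V@[..#/..#/.##]: V00[#.#/#.#/.##]+1* V01[.##/.##/.##]+1 V10[..#/#.#/###]-1
p2 H@[#.#/#.#/.##] terminal -1; root [..#/..#/.##] d4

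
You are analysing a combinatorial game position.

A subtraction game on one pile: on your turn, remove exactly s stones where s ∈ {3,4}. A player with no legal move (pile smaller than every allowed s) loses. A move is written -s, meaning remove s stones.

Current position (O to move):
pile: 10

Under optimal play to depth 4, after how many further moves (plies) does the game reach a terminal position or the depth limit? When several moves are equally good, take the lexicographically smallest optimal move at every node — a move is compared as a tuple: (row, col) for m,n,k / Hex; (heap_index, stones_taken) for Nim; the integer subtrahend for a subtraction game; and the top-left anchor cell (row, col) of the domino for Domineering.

PV length from [10]: 3 plies

ply 1, O at 10 | -3=+1→7*; -4=-1→6
ply 2, X at 7 | -3=-1→4*; -4=-1→3
ply 3, O at 4 | -3=+1→1*; -4=+1→0
ply 4: 1 is terminal -1 (X); from 10 depth 4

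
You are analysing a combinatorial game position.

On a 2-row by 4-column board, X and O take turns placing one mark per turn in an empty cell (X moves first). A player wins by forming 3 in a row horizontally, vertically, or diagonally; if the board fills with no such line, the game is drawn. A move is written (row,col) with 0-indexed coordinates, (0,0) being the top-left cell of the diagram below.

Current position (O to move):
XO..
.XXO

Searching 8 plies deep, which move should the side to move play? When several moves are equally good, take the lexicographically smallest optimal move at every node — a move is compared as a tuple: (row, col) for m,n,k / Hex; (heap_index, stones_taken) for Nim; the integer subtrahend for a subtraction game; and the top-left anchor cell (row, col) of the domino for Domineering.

[XO../.XXO] O move#1: (0,2):-1/XOO./.XXO, (0,3):-1/XO.O/.XXO, (1,0):+0/XO../OXXO*
[XO../OXXO] X move#2: (0,2):+0/XOX./OXXO*, (0,3):+0/XO.X/OXXO
[XOX./OXXO] O move#3: (0,3):+0/XOXO/OXXO*
[XOXO/OXXO] end (terminal +0, X#4); searched XO../.XXO to 8

O's best at [XO../.XXO]: (1,0)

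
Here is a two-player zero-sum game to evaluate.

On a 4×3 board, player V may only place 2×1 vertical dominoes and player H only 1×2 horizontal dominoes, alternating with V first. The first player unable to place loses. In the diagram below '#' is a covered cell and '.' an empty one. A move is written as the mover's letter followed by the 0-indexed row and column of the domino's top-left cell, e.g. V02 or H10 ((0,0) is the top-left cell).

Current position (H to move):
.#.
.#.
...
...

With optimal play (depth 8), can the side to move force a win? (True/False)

ply 1, H at .#./.#./.../... | H20=-1→.#./.#./##./...*; H21=-1→.#./.#./.##/...; H30=-1→.#./.#./.../##.; H31=-1→.#./.#./.../.##
ply 2, V at .#./.#./##./... | V00=+1→##./##./##./...*; V02=+1→.##/.##/##./...; V12=+1→.#./.##/###/...; V22=+1→.#./.#./###/..#
ply 3, H at ##./##./##./... | H30=-1→##./##./##./##.*; H31=-1→##./##./##./.##
ply 4, V at ##./##./##./##. | V02=+1→###/###/##./##.*; V12=+1→##./###/###/##.; V22=+1→##./##./###/###
ply 5: ###/###/##./##. is terminal -1 (H); from .#./.#./.../... depth 8

H winning at [.#./.#./.../...]: False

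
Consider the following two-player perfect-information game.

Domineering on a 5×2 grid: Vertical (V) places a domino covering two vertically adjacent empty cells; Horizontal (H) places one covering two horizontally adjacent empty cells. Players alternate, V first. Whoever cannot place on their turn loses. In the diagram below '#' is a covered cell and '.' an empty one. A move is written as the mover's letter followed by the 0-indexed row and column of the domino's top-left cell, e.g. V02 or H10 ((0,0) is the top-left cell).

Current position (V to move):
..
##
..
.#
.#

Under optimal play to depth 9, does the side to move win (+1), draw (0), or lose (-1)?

[../##/../.#/.#] V move#1: V20:-1/../##/#./##/.#*, V30:-1/../##/../##/##
[../##/#./##/.#] H move#2: H00:+1/##/##/#./##/.#*
[##/##/#./##/.#] end (terminal -1, V#3); searched ../##/../.#/.# to 9

value(../##/../.#/.#, V) = -1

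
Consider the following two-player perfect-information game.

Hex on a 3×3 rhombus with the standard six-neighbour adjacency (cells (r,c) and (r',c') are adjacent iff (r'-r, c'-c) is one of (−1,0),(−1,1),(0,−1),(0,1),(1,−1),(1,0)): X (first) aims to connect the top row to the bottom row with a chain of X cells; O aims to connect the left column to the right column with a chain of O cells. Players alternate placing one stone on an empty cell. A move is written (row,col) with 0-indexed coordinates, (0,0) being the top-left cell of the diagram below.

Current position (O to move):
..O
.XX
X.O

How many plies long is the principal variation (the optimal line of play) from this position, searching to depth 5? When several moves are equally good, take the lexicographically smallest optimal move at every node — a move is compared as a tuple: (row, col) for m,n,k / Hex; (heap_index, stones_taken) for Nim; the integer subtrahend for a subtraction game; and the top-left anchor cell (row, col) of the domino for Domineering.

p1 O@[..O/.XX/X.O]: (0,0)[O.O/.XX/X.O]-1 (0,1)[.OO/.XX/X.O]+1* (1,0)[..O/OXX/X.O]-1 (2,1)[..O/.XX/XOO]-1
p2 X@[.OO/.XX/X.O]: (0,0)[XOO/.XX/X.O]-1* (1,0)[.OO/XXX/X.O]-1 (2,1)[.OO/.XX/XXO]-1
p3 O@[XOO/.XX/X.O]: (1,0)[XOO/OXX/X.O]+1* (2,1)[XOO/.XX/XOO]-1
p4 X@[XOO/OXX/X.O] terminal -1; root [..O/.XX/X.O] d5

PV length from [..O/.XX/X.O]: 3 plies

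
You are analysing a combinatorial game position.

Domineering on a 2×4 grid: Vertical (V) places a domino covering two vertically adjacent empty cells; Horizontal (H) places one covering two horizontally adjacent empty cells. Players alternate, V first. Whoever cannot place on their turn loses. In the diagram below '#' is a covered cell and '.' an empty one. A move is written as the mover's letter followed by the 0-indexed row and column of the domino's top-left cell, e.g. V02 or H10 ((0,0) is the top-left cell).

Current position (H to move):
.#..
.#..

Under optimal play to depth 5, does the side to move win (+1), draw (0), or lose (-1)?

value(.#../.#.., H) = +1

ply 1, H at .#../.#.. | H02=+1→.###/.#..*; H12=+1→.#../.###
ply 2, V at .###/.#.. | V00=-1→####/##..*
ply 3, H at ####/##.. | H12=+1→####/####*
ply 4: ####/#### is terminal -1 (V); from .#../.#.. depth 5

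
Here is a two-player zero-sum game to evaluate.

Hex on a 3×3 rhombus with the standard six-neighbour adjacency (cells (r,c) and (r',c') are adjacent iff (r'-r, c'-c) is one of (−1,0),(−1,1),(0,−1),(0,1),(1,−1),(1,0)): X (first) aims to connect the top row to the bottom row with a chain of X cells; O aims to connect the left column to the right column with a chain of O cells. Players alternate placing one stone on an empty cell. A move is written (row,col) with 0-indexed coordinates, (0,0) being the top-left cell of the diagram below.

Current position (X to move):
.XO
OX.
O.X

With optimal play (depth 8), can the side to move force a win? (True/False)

X winning at [.XO/OX./O.X]: True

[.XO/OX./O.X] X move#1: (0,0):+1/XXO/OX./O.X*, (1,2):+1/.XO/OXX/O.X, (2,1):+1/.XO/OX./OXX
[XXO/OX./O.X] O move#2: (1,2):-1/XXO/OXO/O.X*, (2,1):-1/XXO/OX./OOX
[XXO/OXO/O.X] X move#3: (2,1):+1/XXO/OXO/OXX*
[XXO/OXO/OXX] end (terminal -1, O#4); searched .XO/OX./O.X to 8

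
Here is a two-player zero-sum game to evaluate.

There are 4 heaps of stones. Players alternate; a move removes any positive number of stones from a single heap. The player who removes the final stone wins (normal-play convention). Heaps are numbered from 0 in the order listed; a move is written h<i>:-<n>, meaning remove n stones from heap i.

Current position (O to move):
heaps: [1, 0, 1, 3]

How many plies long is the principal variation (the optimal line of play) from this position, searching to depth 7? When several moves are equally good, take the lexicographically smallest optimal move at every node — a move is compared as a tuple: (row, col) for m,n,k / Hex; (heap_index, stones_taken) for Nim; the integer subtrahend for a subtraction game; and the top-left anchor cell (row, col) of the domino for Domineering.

PV length from [(1,0,1,3)]: 3 plies

p1 O@[(1,0,1,3)]: h0:-1[(0,0,1,3)]-1 h2:-1[(1,0,0,3)]-1 h3:-1[(1,0,1,2)]-1 h3:-2[(1,0,1,1)]-1 h3:-3[(1,0,1,0)]+1*
p2 X@[(1,0,1,0)]: h0:-1[(0,0,1,0)]-1* h2:-1[(1,0,0,0)]-1
p3 O@[(0,0,1,0)]: h2:-1[(0,0,0,0)]+1*
p4 X@[(0,0,0,0)] terminal -1; root [(1,0,1,3)] d7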